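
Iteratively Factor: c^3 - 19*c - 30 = (c + 3)*(c^2 - 3*c - 10) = (c - 5)*(c + 3)*(c + 2)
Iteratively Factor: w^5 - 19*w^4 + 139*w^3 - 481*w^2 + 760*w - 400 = (w - 1)*(w^4 - 18*w^3 + 121*w^2 - 360*w + 400) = (w - 5)*(w - 1)*(w^3 - 13*w^2 + 56*w - 80) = (w - 5)*(w - 4)*(w - 1)*(w^2 - 9*w + 20) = (w - 5)*(w - 4)^2*(w - 1)*(w - 5)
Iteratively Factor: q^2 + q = (q + 1)*(q)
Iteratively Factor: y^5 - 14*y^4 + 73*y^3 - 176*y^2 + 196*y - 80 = (y - 1)*(y^4 - 13*y^3 + 60*y^2 - 116*y + 80) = (y - 2)*(y - 1)*(y^3 - 11*y^2 + 38*y - 40) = (y - 4)*(y - 2)*(y - 1)*(y^2 - 7*y + 10) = (y - 4)*(y - 2)^2*(y - 1)*(y - 5)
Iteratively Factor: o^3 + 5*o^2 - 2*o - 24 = (o - 2)*(o^2 + 7*o + 12) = (o - 2)*(o + 4)*(o + 3)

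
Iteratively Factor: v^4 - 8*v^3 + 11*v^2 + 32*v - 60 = (v + 2)*(v^3 - 10*v^2 + 31*v - 30) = (v - 2)*(v + 2)*(v^2 - 8*v + 15) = (v - 5)*(v - 2)*(v + 2)*(v - 3)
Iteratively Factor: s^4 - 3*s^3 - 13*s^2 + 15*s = (s + 3)*(s^3 - 6*s^2 + 5*s) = (s - 5)*(s + 3)*(s^2 - s) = s*(s - 5)*(s + 3)*(s - 1)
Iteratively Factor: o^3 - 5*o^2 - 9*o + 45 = (o + 3)*(o^2 - 8*o + 15) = (o - 5)*(o + 3)*(o - 3)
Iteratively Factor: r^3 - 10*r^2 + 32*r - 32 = (r - 4)*(r^2 - 6*r + 8) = (r - 4)*(r - 2)*(r - 4)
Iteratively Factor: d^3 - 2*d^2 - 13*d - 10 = (d + 1)*(d^2 - 3*d - 10) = (d + 1)*(d + 2)*(d - 5)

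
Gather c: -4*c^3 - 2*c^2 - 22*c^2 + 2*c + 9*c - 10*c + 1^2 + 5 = -4*c^3 - 24*c^2 + c + 6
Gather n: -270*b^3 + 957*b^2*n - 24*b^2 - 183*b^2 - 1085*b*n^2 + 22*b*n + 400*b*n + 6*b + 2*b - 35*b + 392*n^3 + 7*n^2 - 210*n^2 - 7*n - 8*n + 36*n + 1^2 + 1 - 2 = -270*b^3 - 207*b^2 - 27*b + 392*n^3 + n^2*(-1085*b - 203) + n*(957*b^2 + 422*b + 21)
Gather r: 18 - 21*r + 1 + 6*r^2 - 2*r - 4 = 6*r^2 - 23*r + 15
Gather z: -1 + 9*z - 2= 9*z - 3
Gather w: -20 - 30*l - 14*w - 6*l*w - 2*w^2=-30*l - 2*w^2 + w*(-6*l - 14) - 20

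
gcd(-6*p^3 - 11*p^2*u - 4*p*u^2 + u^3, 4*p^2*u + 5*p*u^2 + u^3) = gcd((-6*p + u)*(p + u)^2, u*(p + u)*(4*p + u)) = p + u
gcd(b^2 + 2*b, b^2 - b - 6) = b + 2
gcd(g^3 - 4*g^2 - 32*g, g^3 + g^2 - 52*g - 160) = g^2 - 4*g - 32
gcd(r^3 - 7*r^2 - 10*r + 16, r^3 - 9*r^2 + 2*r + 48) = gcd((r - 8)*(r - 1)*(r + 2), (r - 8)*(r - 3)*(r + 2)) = r^2 - 6*r - 16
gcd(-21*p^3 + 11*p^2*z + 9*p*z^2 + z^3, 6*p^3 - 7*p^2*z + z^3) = -3*p^2 + 2*p*z + z^2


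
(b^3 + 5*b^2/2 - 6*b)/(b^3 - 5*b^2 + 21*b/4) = 2*(b + 4)/(2*b - 7)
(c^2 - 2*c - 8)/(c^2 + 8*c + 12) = (c - 4)/(c + 6)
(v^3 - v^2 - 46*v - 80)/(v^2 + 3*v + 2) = (v^2 - 3*v - 40)/(v + 1)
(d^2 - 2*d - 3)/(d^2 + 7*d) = (d^2 - 2*d - 3)/(d*(d + 7))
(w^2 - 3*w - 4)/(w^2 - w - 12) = (w + 1)/(w + 3)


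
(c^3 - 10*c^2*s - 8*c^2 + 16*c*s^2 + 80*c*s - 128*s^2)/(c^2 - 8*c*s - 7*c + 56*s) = (c^2 - 2*c*s - 8*c + 16*s)/(c - 7)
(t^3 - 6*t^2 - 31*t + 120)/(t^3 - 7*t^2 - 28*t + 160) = (t - 3)/(t - 4)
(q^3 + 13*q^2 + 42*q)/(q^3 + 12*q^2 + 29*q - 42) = q/(q - 1)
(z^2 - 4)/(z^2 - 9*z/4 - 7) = 4*(4 - z^2)/(-4*z^2 + 9*z + 28)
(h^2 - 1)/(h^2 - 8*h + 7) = (h + 1)/(h - 7)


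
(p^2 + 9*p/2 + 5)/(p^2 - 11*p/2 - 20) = (p + 2)/(p - 8)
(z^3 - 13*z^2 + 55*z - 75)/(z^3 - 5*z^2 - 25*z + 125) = (z - 3)/(z + 5)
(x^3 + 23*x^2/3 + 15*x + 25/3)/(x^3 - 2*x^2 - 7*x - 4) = (3*x^2 + 20*x + 25)/(3*(x^2 - 3*x - 4))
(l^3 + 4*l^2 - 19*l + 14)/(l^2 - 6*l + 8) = (l^2 + 6*l - 7)/(l - 4)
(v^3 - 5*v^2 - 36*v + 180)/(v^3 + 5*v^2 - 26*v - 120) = (v - 6)/(v + 4)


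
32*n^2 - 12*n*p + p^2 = (-8*n + p)*(-4*n + p)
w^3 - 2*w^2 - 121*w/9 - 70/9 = (w - 5)*(w + 2/3)*(w + 7/3)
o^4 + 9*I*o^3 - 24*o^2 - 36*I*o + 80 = (o - 2)*(o + 2)*(o + 4*I)*(o + 5*I)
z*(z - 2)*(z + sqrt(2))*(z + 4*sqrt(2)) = z^4 - 2*z^3 + 5*sqrt(2)*z^3 - 10*sqrt(2)*z^2 + 8*z^2 - 16*z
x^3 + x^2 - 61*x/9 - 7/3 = (x - 7/3)*(x + 1/3)*(x + 3)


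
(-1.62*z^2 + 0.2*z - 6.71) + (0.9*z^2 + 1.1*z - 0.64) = -0.72*z^2 + 1.3*z - 7.35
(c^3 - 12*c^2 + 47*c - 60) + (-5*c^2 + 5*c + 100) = c^3 - 17*c^2 + 52*c + 40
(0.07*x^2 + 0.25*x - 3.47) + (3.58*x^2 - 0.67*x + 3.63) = 3.65*x^2 - 0.42*x + 0.16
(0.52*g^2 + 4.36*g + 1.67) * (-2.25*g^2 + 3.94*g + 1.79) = -1.17*g^4 - 7.7612*g^3 + 14.3517*g^2 + 14.3842*g + 2.9893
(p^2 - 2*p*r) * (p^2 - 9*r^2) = p^4 - 2*p^3*r - 9*p^2*r^2 + 18*p*r^3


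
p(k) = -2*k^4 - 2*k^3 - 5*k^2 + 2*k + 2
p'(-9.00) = 5438.00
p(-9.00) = -12085.00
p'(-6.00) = 1574.00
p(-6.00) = -2350.00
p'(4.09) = -686.61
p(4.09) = -769.96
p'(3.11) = -327.77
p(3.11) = -287.40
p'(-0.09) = 2.86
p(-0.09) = 1.78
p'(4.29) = -782.95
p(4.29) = -916.77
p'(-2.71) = 144.26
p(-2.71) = -108.21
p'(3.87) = -590.25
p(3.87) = -629.68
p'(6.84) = -2907.22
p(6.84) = -5236.06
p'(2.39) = -165.39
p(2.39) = -114.34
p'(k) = -8*k^3 - 6*k^2 - 10*k + 2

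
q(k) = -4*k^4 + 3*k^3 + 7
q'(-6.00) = 3780.00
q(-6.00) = -5825.00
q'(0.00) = 0.00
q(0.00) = 7.00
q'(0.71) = -1.19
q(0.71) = 7.06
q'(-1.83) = 128.20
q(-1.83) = -56.25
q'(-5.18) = 2465.36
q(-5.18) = -3289.89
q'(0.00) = 0.00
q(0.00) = 7.00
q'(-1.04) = 27.73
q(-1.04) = -1.05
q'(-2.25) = 227.81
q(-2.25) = -129.69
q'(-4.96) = 2173.80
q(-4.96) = -2780.03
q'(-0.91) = 19.51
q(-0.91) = 2.00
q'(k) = -16*k^3 + 9*k^2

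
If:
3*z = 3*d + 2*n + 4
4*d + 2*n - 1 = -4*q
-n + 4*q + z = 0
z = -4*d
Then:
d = -14/29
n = 47/29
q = -9/116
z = 56/29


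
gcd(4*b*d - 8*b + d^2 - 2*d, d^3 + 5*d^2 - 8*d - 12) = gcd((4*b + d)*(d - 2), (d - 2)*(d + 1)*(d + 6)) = d - 2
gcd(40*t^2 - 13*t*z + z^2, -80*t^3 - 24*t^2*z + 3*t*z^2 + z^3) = -5*t + z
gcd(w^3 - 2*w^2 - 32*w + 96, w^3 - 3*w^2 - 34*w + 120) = w^2 + 2*w - 24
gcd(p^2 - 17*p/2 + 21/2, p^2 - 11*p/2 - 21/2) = p - 7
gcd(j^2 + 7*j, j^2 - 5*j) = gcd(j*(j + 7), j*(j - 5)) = j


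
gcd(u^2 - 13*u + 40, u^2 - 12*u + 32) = u - 8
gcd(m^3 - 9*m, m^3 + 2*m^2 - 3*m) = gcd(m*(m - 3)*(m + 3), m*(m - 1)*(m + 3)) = m^2 + 3*m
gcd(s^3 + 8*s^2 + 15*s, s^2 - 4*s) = s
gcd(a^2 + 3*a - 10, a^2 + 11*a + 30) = a + 5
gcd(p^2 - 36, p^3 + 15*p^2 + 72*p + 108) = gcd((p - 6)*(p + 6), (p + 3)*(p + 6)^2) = p + 6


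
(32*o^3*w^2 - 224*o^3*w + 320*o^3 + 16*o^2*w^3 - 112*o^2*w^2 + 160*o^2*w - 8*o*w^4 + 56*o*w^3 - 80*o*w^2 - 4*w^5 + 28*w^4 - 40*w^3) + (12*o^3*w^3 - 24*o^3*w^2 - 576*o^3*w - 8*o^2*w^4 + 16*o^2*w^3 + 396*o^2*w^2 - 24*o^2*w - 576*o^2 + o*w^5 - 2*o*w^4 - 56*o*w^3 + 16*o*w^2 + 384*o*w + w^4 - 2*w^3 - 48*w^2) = 12*o^3*w^3 + 8*o^3*w^2 - 800*o^3*w + 320*o^3 - 8*o^2*w^4 + 32*o^2*w^3 + 284*o^2*w^2 + 136*o^2*w - 576*o^2 + o*w^5 - 10*o*w^4 - 64*o*w^2 + 384*o*w - 4*w^5 + 29*w^4 - 42*w^3 - 48*w^2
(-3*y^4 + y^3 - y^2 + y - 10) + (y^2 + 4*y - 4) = -3*y^4 + y^3 + 5*y - 14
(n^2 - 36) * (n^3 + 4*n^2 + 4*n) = n^5 + 4*n^4 - 32*n^3 - 144*n^2 - 144*n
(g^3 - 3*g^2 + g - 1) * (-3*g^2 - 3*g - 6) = -3*g^5 + 6*g^4 + 18*g^2 - 3*g + 6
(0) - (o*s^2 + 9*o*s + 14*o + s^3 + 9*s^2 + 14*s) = -o*s^2 - 9*o*s - 14*o - s^3 - 9*s^2 - 14*s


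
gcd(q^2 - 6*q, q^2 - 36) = q - 6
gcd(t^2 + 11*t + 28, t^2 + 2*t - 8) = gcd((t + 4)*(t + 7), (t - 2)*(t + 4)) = t + 4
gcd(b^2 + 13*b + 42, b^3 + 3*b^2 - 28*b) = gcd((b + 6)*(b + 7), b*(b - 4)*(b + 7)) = b + 7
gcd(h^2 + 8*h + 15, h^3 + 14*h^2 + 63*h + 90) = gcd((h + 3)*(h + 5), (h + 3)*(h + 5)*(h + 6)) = h^2 + 8*h + 15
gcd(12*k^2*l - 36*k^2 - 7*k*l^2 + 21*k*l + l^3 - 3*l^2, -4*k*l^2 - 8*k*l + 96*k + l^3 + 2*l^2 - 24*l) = 4*k - l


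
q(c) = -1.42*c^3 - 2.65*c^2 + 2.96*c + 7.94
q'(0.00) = 2.96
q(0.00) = 7.94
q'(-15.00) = -876.04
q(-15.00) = 4159.79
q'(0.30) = 0.99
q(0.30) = 8.55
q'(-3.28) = -25.49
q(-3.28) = 19.83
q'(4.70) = -116.05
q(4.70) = -184.12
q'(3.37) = -63.28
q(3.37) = -66.53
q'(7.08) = -248.10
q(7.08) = -607.89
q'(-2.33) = -7.82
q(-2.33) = 4.62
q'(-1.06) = 3.79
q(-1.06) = 3.52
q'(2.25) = -30.53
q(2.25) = -14.99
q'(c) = -4.26*c^2 - 5.3*c + 2.96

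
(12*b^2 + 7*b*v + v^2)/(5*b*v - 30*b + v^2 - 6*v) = (12*b^2 + 7*b*v + v^2)/(5*b*v - 30*b + v^2 - 6*v)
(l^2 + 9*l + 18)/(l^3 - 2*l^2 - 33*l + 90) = (l + 3)/(l^2 - 8*l + 15)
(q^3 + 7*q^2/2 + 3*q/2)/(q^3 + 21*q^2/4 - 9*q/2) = 2*(2*q^2 + 7*q + 3)/(4*q^2 + 21*q - 18)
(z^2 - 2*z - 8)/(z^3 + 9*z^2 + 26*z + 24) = (z - 4)/(z^2 + 7*z + 12)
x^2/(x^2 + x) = x/(x + 1)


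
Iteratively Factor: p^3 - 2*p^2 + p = (p - 1)*(p^2 - p) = (p - 1)^2*(p)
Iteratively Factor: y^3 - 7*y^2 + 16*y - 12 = (y - 2)*(y^2 - 5*y + 6) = (y - 2)^2*(y - 3)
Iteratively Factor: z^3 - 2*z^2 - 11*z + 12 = (z + 3)*(z^2 - 5*z + 4) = (z - 4)*(z + 3)*(z - 1)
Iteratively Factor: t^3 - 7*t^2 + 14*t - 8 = (t - 2)*(t^2 - 5*t + 4) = (t - 4)*(t - 2)*(t - 1)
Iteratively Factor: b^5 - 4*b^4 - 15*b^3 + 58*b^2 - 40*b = (b - 1)*(b^4 - 3*b^3 - 18*b^2 + 40*b) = (b - 2)*(b - 1)*(b^3 - b^2 - 20*b) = (b - 2)*(b - 1)*(b + 4)*(b^2 - 5*b) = b*(b - 2)*(b - 1)*(b + 4)*(b - 5)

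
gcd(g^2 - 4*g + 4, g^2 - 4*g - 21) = 1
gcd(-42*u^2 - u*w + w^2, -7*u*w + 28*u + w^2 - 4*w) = 7*u - w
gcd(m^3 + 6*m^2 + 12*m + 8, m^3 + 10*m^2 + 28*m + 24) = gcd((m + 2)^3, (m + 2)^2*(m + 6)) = m^2 + 4*m + 4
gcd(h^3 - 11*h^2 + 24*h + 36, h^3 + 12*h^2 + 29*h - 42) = 1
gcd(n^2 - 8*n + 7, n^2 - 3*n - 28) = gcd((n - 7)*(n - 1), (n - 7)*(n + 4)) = n - 7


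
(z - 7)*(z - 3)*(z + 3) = z^3 - 7*z^2 - 9*z + 63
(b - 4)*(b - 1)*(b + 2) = b^3 - 3*b^2 - 6*b + 8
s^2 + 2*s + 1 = (s + 1)^2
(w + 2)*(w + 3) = w^2 + 5*w + 6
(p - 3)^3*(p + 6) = p^4 - 3*p^3 - 27*p^2 + 135*p - 162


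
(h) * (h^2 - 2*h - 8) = h^3 - 2*h^2 - 8*h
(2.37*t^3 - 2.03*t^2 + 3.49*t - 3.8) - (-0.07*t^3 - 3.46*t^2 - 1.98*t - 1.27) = 2.44*t^3 + 1.43*t^2 + 5.47*t - 2.53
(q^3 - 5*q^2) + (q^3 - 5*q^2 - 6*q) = 2*q^3 - 10*q^2 - 6*q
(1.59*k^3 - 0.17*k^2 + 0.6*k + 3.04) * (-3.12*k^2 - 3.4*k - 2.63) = -4.9608*k^5 - 4.8756*k^4 - 5.4757*k^3 - 11.0777*k^2 - 11.914*k - 7.9952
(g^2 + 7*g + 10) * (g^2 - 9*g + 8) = g^4 - 2*g^3 - 45*g^2 - 34*g + 80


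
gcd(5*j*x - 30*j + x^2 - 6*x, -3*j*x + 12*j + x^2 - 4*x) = 1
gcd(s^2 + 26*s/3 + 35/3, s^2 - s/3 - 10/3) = s + 5/3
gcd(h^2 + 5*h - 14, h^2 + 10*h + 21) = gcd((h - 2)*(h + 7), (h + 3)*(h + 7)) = h + 7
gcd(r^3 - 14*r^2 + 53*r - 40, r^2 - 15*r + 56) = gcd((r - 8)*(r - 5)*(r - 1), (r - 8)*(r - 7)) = r - 8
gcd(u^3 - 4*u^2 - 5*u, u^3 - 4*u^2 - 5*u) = u^3 - 4*u^2 - 5*u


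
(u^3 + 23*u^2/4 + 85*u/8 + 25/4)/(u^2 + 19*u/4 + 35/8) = (2*u^2 + 9*u + 10)/(2*u + 7)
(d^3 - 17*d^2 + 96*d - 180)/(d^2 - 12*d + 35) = (d^2 - 12*d + 36)/(d - 7)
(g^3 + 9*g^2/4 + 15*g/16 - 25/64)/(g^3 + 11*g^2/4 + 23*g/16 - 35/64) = (4*g + 5)/(4*g + 7)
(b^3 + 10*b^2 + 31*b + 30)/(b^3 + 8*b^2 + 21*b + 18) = (b + 5)/(b + 3)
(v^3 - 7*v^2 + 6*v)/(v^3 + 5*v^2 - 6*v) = (v - 6)/(v + 6)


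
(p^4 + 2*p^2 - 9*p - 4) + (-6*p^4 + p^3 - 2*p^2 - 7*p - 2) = -5*p^4 + p^3 - 16*p - 6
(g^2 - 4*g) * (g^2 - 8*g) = g^4 - 12*g^3 + 32*g^2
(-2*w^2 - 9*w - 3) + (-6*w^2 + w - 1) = -8*w^2 - 8*w - 4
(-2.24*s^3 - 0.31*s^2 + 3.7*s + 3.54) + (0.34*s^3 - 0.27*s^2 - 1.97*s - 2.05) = -1.9*s^3 - 0.58*s^2 + 1.73*s + 1.49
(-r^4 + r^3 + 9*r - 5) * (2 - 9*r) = 9*r^5 - 11*r^4 + 2*r^3 - 81*r^2 + 63*r - 10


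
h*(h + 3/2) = h^2 + 3*h/2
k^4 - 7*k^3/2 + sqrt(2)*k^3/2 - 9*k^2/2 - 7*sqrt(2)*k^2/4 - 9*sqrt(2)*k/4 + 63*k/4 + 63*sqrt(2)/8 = (k - 7/2)*(k - 3*sqrt(2)/2)*(k + sqrt(2)/2)*(k + 3*sqrt(2)/2)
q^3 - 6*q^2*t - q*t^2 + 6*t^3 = (q - 6*t)*(q - t)*(q + t)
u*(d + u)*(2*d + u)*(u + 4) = 2*d^2*u^2 + 8*d^2*u + 3*d*u^3 + 12*d*u^2 + u^4 + 4*u^3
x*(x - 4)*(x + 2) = x^3 - 2*x^2 - 8*x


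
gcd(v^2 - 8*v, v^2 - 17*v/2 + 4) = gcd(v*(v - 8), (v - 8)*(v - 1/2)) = v - 8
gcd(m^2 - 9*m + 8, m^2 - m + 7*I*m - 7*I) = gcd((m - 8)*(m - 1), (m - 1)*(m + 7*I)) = m - 1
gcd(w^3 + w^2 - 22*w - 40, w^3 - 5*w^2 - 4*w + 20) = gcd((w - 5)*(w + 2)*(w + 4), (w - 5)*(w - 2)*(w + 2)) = w^2 - 3*w - 10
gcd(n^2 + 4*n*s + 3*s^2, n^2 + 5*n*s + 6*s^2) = n + 3*s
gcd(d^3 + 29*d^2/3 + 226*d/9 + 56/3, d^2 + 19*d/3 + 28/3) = d + 7/3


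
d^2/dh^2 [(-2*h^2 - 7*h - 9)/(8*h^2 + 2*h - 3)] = 208*(-4*h^3 - 18*h^2 - 9*h - 3)/(512*h^6 + 384*h^5 - 480*h^4 - 280*h^3 + 180*h^2 + 54*h - 27)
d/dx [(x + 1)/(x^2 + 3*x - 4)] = (x^2 + 3*x - (x + 1)*(2*x + 3) - 4)/(x^2 + 3*x - 4)^2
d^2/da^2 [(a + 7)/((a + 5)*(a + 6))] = 2*(a^3 + 21*a^2 + 141*a + 307)/(a^6 + 33*a^5 + 453*a^4 + 3311*a^3 + 13590*a^2 + 29700*a + 27000)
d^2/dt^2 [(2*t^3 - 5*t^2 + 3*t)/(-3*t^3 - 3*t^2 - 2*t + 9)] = 2*(63*t^6 - 45*t^5 - 495*t^4 + 844*t^3 + 27*t^2 - 729*t + 351)/(27*t^9 + 81*t^8 + 135*t^7 - 108*t^6 - 396*t^5 - 531*t^4 + 413*t^3 + 621*t^2 + 486*t - 729)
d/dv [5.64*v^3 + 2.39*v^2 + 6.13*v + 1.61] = 16.92*v^2 + 4.78*v + 6.13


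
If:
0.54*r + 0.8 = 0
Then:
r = -1.48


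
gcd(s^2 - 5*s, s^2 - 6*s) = s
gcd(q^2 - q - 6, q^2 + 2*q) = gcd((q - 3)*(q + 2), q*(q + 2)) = q + 2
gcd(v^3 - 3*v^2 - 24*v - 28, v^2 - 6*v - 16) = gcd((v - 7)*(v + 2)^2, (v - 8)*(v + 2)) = v + 2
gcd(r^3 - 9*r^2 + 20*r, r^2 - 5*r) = r^2 - 5*r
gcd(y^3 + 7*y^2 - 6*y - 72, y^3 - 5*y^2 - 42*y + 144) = y^2 + 3*y - 18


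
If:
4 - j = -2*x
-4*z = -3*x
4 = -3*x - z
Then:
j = 28/15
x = -16/15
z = -4/5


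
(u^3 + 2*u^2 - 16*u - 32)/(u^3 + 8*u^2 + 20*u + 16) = (u - 4)/(u + 2)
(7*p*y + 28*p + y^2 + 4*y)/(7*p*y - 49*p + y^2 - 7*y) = (y + 4)/(y - 7)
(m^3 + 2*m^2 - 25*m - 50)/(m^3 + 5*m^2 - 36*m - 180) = (m^2 - 3*m - 10)/(m^2 - 36)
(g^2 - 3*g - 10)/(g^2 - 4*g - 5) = (g + 2)/(g + 1)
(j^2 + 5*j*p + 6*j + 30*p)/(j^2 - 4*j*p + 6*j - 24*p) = (-j - 5*p)/(-j + 4*p)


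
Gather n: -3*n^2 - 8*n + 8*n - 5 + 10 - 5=-3*n^2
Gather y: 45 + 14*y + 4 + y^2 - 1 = y^2 + 14*y + 48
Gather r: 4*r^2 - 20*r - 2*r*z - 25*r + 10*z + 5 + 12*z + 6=4*r^2 + r*(-2*z - 45) + 22*z + 11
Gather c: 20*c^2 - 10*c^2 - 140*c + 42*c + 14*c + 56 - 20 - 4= 10*c^2 - 84*c + 32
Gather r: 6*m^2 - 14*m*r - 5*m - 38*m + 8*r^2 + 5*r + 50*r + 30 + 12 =6*m^2 - 43*m + 8*r^2 + r*(55 - 14*m) + 42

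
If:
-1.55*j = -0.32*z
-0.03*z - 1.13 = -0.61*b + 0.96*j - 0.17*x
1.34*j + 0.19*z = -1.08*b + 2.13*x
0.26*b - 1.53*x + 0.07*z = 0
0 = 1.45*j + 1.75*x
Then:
No Solution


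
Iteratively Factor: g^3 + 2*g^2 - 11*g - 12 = (g + 4)*(g^2 - 2*g - 3) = (g + 1)*(g + 4)*(g - 3)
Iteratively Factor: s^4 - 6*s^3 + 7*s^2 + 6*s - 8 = (s - 1)*(s^3 - 5*s^2 + 2*s + 8) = (s - 1)*(s + 1)*(s^2 - 6*s + 8) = (s - 4)*(s - 1)*(s + 1)*(s - 2)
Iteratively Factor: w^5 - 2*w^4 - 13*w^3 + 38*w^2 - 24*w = (w + 4)*(w^4 - 6*w^3 + 11*w^2 - 6*w) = (w - 2)*(w + 4)*(w^3 - 4*w^2 + 3*w) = (w - 3)*(w - 2)*(w + 4)*(w^2 - w) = w*(w - 3)*(w - 2)*(w + 4)*(w - 1)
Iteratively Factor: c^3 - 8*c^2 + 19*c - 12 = (c - 4)*(c^2 - 4*c + 3) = (c - 4)*(c - 3)*(c - 1)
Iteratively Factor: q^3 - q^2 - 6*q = (q - 3)*(q^2 + 2*q) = (q - 3)*(q + 2)*(q)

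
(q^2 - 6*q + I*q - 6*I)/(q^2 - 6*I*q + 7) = (q - 6)/(q - 7*I)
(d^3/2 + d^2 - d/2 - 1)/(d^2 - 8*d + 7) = (d^2 + 3*d + 2)/(2*(d - 7))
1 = 1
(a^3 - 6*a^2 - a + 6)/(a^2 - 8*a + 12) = (a^2 - 1)/(a - 2)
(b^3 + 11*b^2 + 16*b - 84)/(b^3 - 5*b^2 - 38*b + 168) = (b^2 + 5*b - 14)/(b^2 - 11*b + 28)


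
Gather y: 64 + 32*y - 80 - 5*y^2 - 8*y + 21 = -5*y^2 + 24*y + 5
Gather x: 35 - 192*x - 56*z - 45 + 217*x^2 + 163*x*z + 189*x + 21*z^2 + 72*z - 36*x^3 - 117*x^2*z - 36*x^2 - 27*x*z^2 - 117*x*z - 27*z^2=-36*x^3 + x^2*(181 - 117*z) + x*(-27*z^2 + 46*z - 3) - 6*z^2 + 16*z - 10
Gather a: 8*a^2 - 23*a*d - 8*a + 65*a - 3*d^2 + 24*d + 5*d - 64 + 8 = 8*a^2 + a*(57 - 23*d) - 3*d^2 + 29*d - 56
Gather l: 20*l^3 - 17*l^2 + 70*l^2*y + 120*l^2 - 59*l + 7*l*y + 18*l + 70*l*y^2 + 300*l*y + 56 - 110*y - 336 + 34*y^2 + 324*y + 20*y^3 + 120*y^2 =20*l^3 + l^2*(70*y + 103) + l*(70*y^2 + 307*y - 41) + 20*y^3 + 154*y^2 + 214*y - 280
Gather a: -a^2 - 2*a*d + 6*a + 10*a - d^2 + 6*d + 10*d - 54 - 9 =-a^2 + a*(16 - 2*d) - d^2 + 16*d - 63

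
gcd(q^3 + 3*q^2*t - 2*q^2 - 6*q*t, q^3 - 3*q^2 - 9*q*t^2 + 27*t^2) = q + 3*t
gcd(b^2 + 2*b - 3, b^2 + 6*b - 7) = b - 1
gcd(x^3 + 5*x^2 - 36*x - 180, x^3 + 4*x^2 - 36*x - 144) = x^2 - 36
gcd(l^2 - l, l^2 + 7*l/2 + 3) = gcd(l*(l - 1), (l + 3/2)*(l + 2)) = 1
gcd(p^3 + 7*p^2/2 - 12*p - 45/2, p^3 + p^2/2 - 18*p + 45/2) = p^2 + 2*p - 15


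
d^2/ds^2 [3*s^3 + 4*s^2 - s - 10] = 18*s + 8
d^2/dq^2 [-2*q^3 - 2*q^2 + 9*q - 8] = -12*q - 4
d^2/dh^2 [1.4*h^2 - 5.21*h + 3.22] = 2.80000000000000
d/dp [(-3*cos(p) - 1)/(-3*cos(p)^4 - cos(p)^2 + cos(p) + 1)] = (27*sin(p)^4 - 57*sin(p)^2 + 11*cos(p) + 3*cos(3*p) + 32)*sin(p)/(-3*sin(p)^4 + 7*sin(p)^2 + cos(p) - 3)^2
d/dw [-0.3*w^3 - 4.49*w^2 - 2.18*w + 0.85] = -0.9*w^2 - 8.98*w - 2.18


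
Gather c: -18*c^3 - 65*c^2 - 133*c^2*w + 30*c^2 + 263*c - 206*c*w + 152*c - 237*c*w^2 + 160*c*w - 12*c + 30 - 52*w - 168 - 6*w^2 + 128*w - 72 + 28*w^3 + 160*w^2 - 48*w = -18*c^3 + c^2*(-133*w - 35) + c*(-237*w^2 - 46*w + 403) + 28*w^3 + 154*w^2 + 28*w - 210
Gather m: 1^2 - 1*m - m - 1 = -2*m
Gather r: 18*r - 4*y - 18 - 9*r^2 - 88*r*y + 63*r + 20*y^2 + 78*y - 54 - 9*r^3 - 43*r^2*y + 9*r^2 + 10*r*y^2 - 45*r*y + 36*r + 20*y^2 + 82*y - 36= -9*r^3 - 43*r^2*y + r*(10*y^2 - 133*y + 117) + 40*y^2 + 156*y - 108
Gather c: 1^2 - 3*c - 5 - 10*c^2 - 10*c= -10*c^2 - 13*c - 4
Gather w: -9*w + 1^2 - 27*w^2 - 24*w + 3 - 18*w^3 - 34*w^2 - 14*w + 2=-18*w^3 - 61*w^2 - 47*w + 6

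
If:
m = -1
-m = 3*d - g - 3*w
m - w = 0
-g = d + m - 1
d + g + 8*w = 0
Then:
No Solution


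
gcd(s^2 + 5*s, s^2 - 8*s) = s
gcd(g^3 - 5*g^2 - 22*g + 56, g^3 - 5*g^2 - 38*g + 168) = g - 7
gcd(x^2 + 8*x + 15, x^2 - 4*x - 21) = x + 3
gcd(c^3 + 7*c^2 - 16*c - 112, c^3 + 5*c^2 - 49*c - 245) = c + 7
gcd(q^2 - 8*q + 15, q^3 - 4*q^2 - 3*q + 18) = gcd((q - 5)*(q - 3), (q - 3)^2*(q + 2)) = q - 3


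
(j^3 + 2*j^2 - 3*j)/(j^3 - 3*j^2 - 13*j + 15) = j/(j - 5)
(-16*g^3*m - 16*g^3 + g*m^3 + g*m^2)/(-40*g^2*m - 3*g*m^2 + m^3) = g*(16*g^2*m + 16*g^2 - m^3 - m^2)/(m*(40*g^2 + 3*g*m - m^2))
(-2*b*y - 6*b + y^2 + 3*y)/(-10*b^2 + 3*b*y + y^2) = (y + 3)/(5*b + y)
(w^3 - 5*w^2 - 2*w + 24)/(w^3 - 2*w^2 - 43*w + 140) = (w^2 - w - 6)/(w^2 + 2*w - 35)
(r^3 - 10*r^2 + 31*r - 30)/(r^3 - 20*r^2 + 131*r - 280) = (r^2 - 5*r + 6)/(r^2 - 15*r + 56)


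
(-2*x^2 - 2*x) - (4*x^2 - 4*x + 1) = -6*x^2 + 2*x - 1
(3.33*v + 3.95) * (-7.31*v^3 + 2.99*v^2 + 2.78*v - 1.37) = -24.3423*v^4 - 18.9178*v^3 + 21.0679*v^2 + 6.4189*v - 5.4115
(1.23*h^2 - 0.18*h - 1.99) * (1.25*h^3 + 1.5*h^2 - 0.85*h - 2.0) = 1.5375*h^5 + 1.62*h^4 - 3.803*h^3 - 5.292*h^2 + 2.0515*h + 3.98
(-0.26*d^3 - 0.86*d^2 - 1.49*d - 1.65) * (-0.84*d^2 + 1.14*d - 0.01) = 0.2184*d^5 + 0.426*d^4 + 0.2738*d^3 - 0.304*d^2 - 1.8661*d + 0.0165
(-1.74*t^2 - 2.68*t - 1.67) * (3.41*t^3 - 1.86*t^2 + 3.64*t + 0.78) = -5.9334*t^5 - 5.9024*t^4 - 7.0435*t^3 - 8.0062*t^2 - 8.1692*t - 1.3026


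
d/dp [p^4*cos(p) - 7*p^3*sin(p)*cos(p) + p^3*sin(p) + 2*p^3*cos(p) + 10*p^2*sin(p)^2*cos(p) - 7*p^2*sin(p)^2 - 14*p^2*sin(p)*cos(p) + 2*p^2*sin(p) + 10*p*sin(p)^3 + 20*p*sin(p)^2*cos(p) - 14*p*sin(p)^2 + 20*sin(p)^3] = -p^4*sin(p) + 14*p^3*sin(p)^2 - 2*p^3*sin(p) + 5*p^3*cos(p) - 7*p^3 - 30*p^2*sin(p)^3 + 28*p^2*sin(p)^2 - 35*p^2*sin(p)*cos(p) + 23*p^2*sin(p) + 8*p^2*cos(p) - 14*p^2 - 60*p*sin(p)^3 + 50*p*sin(p)^2*cos(p) - 14*p*sin(p)^2 - 56*p*sin(p)*cos(p) + 44*p*sin(p) + 10*sin(p)^3 + 80*sin(p)^2*cos(p) - 14*sin(p)^2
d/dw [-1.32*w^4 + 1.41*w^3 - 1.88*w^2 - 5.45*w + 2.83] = -5.28*w^3 + 4.23*w^2 - 3.76*w - 5.45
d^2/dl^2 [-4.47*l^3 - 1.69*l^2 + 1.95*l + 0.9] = -26.82*l - 3.38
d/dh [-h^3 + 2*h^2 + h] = -3*h^2 + 4*h + 1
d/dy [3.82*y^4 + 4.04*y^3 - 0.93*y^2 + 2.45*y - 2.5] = 15.28*y^3 + 12.12*y^2 - 1.86*y + 2.45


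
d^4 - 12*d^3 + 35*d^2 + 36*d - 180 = (d - 6)*(d - 5)*(d - 3)*(d + 2)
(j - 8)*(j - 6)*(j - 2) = j^3 - 16*j^2 + 76*j - 96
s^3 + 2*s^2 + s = s*(s + 1)^2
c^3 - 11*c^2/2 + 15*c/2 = c*(c - 3)*(c - 5/2)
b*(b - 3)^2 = b^3 - 6*b^2 + 9*b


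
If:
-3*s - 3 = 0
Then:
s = -1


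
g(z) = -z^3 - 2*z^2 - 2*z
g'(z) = -3*z^2 - 4*z - 2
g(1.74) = -14.80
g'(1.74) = -18.04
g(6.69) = -402.31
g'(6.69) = -163.03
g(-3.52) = 25.87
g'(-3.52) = -25.09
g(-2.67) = 10.12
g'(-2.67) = -12.71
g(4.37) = -130.39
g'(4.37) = -76.77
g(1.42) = -9.74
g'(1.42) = -13.73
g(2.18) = -24.23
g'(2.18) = -24.98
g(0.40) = -1.18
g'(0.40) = -4.08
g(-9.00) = 585.00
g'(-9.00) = -209.00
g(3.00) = -51.00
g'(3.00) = -41.00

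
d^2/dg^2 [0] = 0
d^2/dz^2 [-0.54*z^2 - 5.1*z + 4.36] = -1.08000000000000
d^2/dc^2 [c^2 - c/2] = 2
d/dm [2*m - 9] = 2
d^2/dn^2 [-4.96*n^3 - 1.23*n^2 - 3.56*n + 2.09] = -29.76*n - 2.46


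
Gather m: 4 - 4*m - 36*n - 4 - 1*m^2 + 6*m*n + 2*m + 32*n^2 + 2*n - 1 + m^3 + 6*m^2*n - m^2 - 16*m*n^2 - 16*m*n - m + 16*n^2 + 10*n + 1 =m^3 + m^2*(6*n - 2) + m*(-16*n^2 - 10*n - 3) + 48*n^2 - 24*n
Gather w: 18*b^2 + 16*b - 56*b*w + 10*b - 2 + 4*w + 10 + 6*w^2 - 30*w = 18*b^2 + 26*b + 6*w^2 + w*(-56*b - 26) + 8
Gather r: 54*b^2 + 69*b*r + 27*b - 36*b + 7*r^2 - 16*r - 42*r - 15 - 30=54*b^2 - 9*b + 7*r^2 + r*(69*b - 58) - 45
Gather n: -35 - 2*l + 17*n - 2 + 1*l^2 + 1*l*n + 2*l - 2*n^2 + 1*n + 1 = l^2 - 2*n^2 + n*(l + 18) - 36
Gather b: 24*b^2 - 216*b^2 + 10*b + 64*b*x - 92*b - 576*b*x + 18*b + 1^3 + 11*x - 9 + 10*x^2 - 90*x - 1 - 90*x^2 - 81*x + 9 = -192*b^2 + b*(-512*x - 64) - 80*x^2 - 160*x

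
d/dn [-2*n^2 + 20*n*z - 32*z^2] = -4*n + 20*z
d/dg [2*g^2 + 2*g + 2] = 4*g + 2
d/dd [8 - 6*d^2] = -12*d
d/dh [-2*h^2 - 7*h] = -4*h - 7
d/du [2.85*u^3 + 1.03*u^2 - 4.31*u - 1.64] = 8.55*u^2 + 2.06*u - 4.31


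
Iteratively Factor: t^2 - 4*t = (t)*(t - 4)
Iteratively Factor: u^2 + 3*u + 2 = (u + 1)*(u + 2)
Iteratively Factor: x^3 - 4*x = (x + 2)*(x^2 - 2*x) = (x - 2)*(x + 2)*(x)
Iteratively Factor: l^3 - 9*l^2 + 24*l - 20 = (l - 2)*(l^2 - 7*l + 10) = (l - 5)*(l - 2)*(l - 2)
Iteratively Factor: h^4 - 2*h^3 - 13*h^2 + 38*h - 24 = (h + 4)*(h^3 - 6*h^2 + 11*h - 6) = (h - 2)*(h + 4)*(h^2 - 4*h + 3) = (h - 2)*(h - 1)*(h + 4)*(h - 3)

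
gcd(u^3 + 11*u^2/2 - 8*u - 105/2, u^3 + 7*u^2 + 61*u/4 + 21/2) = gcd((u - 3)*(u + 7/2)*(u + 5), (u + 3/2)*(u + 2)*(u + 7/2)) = u + 7/2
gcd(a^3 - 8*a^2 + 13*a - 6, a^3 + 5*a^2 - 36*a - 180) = a - 6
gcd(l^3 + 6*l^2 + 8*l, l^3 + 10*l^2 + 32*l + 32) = l^2 + 6*l + 8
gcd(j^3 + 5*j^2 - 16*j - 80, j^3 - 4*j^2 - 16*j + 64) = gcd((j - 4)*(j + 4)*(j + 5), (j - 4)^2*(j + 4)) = j^2 - 16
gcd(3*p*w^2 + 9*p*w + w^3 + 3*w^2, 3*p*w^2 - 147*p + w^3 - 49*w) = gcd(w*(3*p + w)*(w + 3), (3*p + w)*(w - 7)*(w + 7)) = 3*p + w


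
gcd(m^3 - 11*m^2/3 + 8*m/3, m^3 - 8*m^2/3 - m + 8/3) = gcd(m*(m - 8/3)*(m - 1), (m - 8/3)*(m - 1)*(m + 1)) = m^2 - 11*m/3 + 8/3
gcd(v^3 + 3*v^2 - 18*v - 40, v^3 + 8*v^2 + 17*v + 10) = v^2 + 7*v + 10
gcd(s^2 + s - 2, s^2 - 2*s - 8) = s + 2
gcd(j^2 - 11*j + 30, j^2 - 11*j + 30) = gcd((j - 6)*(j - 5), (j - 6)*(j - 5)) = j^2 - 11*j + 30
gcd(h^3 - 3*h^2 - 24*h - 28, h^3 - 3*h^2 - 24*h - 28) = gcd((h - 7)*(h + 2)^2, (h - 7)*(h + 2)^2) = h^3 - 3*h^2 - 24*h - 28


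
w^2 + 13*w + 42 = (w + 6)*(w + 7)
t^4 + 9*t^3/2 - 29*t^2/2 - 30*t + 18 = (t - 3)*(t - 1/2)*(t + 2)*(t + 6)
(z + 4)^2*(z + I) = z^3 + 8*z^2 + I*z^2 + 16*z + 8*I*z + 16*I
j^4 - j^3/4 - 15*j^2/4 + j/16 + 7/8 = (j - 2)*(j - 1/2)*(j + 1/2)*(j + 7/4)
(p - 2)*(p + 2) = p^2 - 4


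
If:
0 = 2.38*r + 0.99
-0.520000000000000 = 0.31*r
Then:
No Solution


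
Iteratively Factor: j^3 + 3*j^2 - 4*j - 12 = (j - 2)*(j^2 + 5*j + 6) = (j - 2)*(j + 2)*(j + 3)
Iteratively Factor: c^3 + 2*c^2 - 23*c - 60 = (c - 5)*(c^2 + 7*c + 12) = (c - 5)*(c + 3)*(c + 4)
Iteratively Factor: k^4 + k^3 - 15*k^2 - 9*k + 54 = (k + 3)*(k^3 - 2*k^2 - 9*k + 18) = (k + 3)^2*(k^2 - 5*k + 6) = (k - 2)*(k + 3)^2*(k - 3)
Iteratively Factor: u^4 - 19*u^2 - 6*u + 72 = (u + 3)*(u^3 - 3*u^2 - 10*u + 24) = (u - 2)*(u + 3)*(u^2 - u - 12) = (u - 4)*(u - 2)*(u + 3)*(u + 3)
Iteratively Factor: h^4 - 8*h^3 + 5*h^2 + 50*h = (h - 5)*(h^3 - 3*h^2 - 10*h) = (h - 5)*(h + 2)*(h^2 - 5*h) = (h - 5)^2*(h + 2)*(h)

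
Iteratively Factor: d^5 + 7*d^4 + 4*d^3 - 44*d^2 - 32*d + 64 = (d + 4)*(d^4 + 3*d^3 - 8*d^2 - 12*d + 16) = (d + 4)^2*(d^3 - d^2 - 4*d + 4) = (d - 1)*(d + 4)^2*(d^2 - 4) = (d - 2)*(d - 1)*(d + 4)^2*(d + 2)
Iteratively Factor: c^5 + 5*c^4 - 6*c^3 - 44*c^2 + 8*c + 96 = (c + 3)*(c^4 + 2*c^3 - 12*c^2 - 8*c + 32) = (c + 2)*(c + 3)*(c^3 - 12*c + 16) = (c - 2)*(c + 2)*(c + 3)*(c^2 + 2*c - 8) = (c - 2)*(c + 2)*(c + 3)*(c + 4)*(c - 2)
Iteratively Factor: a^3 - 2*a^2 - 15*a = (a + 3)*(a^2 - 5*a) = a*(a + 3)*(a - 5)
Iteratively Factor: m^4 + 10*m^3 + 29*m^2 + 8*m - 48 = (m + 3)*(m^3 + 7*m^2 + 8*m - 16) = (m - 1)*(m + 3)*(m^2 + 8*m + 16) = (m - 1)*(m + 3)*(m + 4)*(m + 4)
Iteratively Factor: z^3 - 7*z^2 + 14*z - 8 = (z - 4)*(z^2 - 3*z + 2) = (z - 4)*(z - 2)*(z - 1)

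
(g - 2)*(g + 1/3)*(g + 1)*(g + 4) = g^4 + 10*g^3/3 - 5*g^2 - 10*g - 8/3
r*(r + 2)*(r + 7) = r^3 + 9*r^2 + 14*r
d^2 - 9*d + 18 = (d - 6)*(d - 3)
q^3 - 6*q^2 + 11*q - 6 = (q - 3)*(q - 2)*(q - 1)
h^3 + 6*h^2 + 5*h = h*(h + 1)*(h + 5)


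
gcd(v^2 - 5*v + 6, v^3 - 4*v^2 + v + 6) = v^2 - 5*v + 6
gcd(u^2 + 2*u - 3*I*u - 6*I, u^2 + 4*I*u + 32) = 1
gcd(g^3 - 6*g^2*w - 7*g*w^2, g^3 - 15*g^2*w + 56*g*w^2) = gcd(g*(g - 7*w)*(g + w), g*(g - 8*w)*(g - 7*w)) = -g^2 + 7*g*w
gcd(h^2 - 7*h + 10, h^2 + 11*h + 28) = 1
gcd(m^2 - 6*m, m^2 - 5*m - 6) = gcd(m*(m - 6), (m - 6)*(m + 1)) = m - 6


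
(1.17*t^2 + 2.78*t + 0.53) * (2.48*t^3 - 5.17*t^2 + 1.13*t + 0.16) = 2.9016*t^5 + 0.845499999999999*t^4 - 11.7361*t^3 + 0.588499999999999*t^2 + 1.0437*t + 0.0848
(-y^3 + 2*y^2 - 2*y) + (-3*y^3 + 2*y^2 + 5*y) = -4*y^3 + 4*y^2 + 3*y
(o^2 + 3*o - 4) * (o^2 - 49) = o^4 + 3*o^3 - 53*o^2 - 147*o + 196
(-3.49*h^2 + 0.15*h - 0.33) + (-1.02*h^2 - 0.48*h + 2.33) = -4.51*h^2 - 0.33*h + 2.0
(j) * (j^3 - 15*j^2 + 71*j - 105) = j^4 - 15*j^3 + 71*j^2 - 105*j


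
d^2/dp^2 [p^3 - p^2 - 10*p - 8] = 6*p - 2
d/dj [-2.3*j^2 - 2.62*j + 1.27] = -4.6*j - 2.62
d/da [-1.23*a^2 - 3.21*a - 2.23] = -2.46*a - 3.21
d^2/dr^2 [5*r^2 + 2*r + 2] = 10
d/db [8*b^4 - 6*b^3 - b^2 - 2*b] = 32*b^3 - 18*b^2 - 2*b - 2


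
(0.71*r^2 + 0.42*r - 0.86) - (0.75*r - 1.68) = 0.71*r^2 - 0.33*r + 0.82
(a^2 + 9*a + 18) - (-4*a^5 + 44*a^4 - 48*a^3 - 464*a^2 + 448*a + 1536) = 4*a^5 - 44*a^4 + 48*a^3 + 465*a^2 - 439*a - 1518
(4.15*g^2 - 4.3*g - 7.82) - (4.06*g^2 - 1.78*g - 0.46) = 0.0900000000000007*g^2 - 2.52*g - 7.36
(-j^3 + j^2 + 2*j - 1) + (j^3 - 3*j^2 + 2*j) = -2*j^2 + 4*j - 1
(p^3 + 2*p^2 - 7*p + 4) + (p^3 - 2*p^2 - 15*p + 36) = 2*p^3 - 22*p + 40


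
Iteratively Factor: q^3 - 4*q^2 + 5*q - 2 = (q - 2)*(q^2 - 2*q + 1) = (q - 2)*(q - 1)*(q - 1)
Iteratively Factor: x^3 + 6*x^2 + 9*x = (x + 3)*(x^2 + 3*x) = (x + 3)^2*(x)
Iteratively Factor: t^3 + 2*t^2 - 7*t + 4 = (t + 4)*(t^2 - 2*t + 1) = (t - 1)*(t + 4)*(t - 1)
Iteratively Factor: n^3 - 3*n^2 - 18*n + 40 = (n + 4)*(n^2 - 7*n + 10) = (n - 5)*(n + 4)*(n - 2)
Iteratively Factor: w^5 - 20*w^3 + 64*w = (w - 4)*(w^4 + 4*w^3 - 4*w^2 - 16*w) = (w - 4)*(w - 2)*(w^3 + 6*w^2 + 8*w) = (w - 4)*(w - 2)*(w + 4)*(w^2 + 2*w) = w*(w - 4)*(w - 2)*(w + 4)*(w + 2)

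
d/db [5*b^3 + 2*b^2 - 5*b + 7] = 15*b^2 + 4*b - 5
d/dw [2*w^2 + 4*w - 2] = 4*w + 4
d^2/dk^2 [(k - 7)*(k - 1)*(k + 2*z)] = 6*k + 4*z - 16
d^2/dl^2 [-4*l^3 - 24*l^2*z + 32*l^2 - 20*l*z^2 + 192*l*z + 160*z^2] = -24*l - 48*z + 64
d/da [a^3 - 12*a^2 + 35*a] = 3*a^2 - 24*a + 35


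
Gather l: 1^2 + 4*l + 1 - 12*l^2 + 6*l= -12*l^2 + 10*l + 2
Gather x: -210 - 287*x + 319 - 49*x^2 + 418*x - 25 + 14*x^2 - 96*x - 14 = -35*x^2 + 35*x + 70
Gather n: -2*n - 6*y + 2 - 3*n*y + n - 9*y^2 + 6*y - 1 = n*(-3*y - 1) - 9*y^2 + 1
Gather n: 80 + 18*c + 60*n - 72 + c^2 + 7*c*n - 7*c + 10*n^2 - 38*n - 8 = c^2 + 11*c + 10*n^2 + n*(7*c + 22)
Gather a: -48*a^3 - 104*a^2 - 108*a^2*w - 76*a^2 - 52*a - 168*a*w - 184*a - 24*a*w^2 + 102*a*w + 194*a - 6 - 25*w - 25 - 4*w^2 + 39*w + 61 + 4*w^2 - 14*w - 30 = -48*a^3 + a^2*(-108*w - 180) + a*(-24*w^2 - 66*w - 42)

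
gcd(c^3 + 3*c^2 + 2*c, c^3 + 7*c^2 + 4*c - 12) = c + 2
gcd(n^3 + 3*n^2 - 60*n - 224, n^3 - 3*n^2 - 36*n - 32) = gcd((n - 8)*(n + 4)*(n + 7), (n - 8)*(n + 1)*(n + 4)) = n^2 - 4*n - 32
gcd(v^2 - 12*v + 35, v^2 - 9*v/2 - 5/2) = v - 5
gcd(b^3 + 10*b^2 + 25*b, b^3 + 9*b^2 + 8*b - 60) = b + 5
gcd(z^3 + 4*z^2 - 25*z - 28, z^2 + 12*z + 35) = z + 7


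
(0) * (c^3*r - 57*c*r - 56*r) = 0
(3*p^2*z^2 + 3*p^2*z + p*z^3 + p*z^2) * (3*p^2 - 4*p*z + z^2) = 9*p^4*z^2 + 9*p^4*z - 9*p^3*z^3 - 9*p^3*z^2 - p^2*z^4 - p^2*z^3 + p*z^5 + p*z^4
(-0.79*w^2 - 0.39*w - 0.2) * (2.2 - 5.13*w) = 4.0527*w^3 + 0.2627*w^2 + 0.168*w - 0.44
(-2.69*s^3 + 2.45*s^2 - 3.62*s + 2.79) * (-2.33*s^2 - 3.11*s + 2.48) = 6.2677*s^5 + 2.6574*s^4 - 5.8561*s^3 + 10.8335*s^2 - 17.6545*s + 6.9192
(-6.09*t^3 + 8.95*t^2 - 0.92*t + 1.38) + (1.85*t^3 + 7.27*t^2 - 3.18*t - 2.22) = -4.24*t^3 + 16.22*t^2 - 4.1*t - 0.84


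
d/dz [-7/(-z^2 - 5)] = -14*z/(z^2 + 5)^2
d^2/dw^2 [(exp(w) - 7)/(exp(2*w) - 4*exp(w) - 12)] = (exp(4*w) - 24*exp(3*w) + 156*exp(2*w) - 496*exp(w) + 480)*exp(w)/(exp(6*w) - 12*exp(5*w) + 12*exp(4*w) + 224*exp(3*w) - 144*exp(2*w) - 1728*exp(w) - 1728)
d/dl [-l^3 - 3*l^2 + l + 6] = -3*l^2 - 6*l + 1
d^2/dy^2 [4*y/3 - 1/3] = 0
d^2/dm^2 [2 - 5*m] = 0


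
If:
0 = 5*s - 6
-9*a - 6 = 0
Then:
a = -2/3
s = 6/5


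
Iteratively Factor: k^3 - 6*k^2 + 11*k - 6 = (k - 3)*(k^2 - 3*k + 2) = (k - 3)*(k - 1)*(k - 2)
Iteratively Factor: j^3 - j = (j - 1)*(j^2 + j) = (j - 1)*(j + 1)*(j)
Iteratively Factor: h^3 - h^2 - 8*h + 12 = (h - 2)*(h^2 + h - 6) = (h - 2)^2*(h + 3)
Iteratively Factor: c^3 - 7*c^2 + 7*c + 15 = (c - 3)*(c^2 - 4*c - 5) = (c - 3)*(c + 1)*(c - 5)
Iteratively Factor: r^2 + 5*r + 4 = (r + 1)*(r + 4)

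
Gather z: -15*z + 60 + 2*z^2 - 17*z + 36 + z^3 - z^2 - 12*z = z^3 + z^2 - 44*z + 96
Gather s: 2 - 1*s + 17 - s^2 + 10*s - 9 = -s^2 + 9*s + 10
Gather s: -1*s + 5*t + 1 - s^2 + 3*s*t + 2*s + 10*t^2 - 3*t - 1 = -s^2 + s*(3*t + 1) + 10*t^2 + 2*t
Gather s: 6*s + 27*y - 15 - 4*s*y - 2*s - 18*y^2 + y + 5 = s*(4 - 4*y) - 18*y^2 + 28*y - 10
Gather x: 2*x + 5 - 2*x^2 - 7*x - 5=-2*x^2 - 5*x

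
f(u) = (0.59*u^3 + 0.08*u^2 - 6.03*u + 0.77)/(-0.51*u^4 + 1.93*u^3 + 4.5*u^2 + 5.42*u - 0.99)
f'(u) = (1.77*u^2 + 0.16*u - 6.03)/(-0.51*u^4 + 1.93*u^3 + 4.5*u^2 + 5.42*u - 0.99) + (0.59*u^3 + 0.08*u^2 - 6.03*u + 0.77)*(2.04*u^3 - 5.79*u^2 - 9.0*u - 5.42)/(-0.51*u^4 + 1.93*u^3 + 4.5*u^2 + 5.42*u - 0.99)^2 = (0.3009*u^6 + 0.0816000000000008*u^5 - 6.7253*u^4 + 31.2422*u^3 + 21.358*u^2 - 7.0884*u + 1.7963)/(0.2601*u^8 - 1.9686*u^7 - 0.8651*u^6 + 11.8416*u^5 + 42.181*u^4 + 44.9586*u^3 + 20.4664*u^2 - 10.7316*u + 0.9801)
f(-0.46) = -1.28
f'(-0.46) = 0.83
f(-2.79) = -0.10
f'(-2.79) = -0.27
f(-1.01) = -1.44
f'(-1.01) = -0.43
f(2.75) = -0.05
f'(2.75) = 0.16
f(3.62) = 0.10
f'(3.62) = 0.20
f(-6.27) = 0.09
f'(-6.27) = 0.00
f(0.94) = -0.47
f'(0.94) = 0.41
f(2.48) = -0.09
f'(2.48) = 0.16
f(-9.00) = 0.08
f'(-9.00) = 0.00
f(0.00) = -0.78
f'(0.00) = 1.83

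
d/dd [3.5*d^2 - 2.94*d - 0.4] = 7.0*d - 2.94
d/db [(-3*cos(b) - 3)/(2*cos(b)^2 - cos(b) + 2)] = 3*(-4*cos(b) - cos(2*b) + 2)*sin(b)/(-cos(b) + cos(2*b) + 3)^2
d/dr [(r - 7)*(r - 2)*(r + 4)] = 3*r^2 - 10*r - 22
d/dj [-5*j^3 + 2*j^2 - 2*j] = -15*j^2 + 4*j - 2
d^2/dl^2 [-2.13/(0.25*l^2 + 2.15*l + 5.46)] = (0.26625*l^2 + 2.28975*l - 2.13*(0.5*l + 2.15)*(1.0*l + 4.3) + 5.8149)/(0.25*l^2 + 2.15*l + 5.46)^3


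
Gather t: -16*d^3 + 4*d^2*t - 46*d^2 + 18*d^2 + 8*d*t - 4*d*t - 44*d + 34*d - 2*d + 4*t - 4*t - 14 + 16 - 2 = -16*d^3 - 28*d^2 - 12*d + t*(4*d^2 + 4*d)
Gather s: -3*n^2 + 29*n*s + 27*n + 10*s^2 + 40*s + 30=-3*n^2 + 27*n + 10*s^2 + s*(29*n + 40) + 30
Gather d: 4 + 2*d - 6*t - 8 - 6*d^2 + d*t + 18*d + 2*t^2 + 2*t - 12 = -6*d^2 + d*(t + 20) + 2*t^2 - 4*t - 16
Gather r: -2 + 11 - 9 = 0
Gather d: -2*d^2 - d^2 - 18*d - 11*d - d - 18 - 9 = -3*d^2 - 30*d - 27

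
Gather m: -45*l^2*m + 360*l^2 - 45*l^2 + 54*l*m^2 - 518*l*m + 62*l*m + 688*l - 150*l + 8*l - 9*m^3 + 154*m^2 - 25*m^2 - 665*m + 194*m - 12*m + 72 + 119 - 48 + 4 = 315*l^2 + 546*l - 9*m^3 + m^2*(54*l + 129) + m*(-45*l^2 - 456*l - 483) + 147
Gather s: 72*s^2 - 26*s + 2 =72*s^2 - 26*s + 2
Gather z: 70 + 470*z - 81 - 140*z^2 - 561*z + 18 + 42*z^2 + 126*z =-98*z^2 + 35*z + 7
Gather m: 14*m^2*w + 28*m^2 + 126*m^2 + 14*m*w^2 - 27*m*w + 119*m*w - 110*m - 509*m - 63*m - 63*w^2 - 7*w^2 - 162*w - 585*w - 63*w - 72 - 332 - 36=m^2*(14*w + 154) + m*(14*w^2 + 92*w - 682) - 70*w^2 - 810*w - 440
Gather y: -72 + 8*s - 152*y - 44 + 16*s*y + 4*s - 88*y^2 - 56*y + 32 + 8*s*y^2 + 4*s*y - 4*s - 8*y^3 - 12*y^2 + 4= 8*s - 8*y^3 + y^2*(8*s - 100) + y*(20*s - 208) - 80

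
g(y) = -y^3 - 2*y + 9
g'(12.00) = -434.00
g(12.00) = -1743.00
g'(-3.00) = -29.00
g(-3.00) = 42.00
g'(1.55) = -9.21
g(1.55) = 2.18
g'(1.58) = -9.49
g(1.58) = 1.90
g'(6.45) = -126.81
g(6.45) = -272.24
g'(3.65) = -41.97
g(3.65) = -46.93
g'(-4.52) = -63.29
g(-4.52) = 110.39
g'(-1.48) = -8.57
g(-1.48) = 15.20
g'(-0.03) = -2.00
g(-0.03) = 9.06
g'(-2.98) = -28.64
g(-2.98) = 41.42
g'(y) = -3*y^2 - 2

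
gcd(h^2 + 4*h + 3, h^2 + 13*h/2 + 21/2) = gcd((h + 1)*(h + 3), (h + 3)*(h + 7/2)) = h + 3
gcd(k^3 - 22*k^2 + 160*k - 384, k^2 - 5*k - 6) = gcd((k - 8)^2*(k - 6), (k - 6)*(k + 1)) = k - 6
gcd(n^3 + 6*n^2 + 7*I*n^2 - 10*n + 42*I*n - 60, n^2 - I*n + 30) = n + 5*I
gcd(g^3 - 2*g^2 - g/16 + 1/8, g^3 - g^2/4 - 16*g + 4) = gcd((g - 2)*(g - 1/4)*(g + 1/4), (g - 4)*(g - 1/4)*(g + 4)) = g - 1/4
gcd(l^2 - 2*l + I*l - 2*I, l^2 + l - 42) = 1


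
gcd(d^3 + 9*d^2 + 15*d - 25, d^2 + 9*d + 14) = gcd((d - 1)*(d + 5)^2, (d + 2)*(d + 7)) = 1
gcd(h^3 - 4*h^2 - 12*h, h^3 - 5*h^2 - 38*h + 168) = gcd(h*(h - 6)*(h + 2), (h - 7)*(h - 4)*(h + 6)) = 1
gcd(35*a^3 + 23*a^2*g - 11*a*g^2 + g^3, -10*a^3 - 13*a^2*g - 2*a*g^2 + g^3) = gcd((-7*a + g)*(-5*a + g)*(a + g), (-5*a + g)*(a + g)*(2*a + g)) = 5*a^2 + 4*a*g - g^2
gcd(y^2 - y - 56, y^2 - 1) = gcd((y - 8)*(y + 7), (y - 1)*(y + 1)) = 1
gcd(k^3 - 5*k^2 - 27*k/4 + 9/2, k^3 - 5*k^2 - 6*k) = k - 6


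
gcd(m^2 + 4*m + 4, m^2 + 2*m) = m + 2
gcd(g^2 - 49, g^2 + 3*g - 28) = g + 7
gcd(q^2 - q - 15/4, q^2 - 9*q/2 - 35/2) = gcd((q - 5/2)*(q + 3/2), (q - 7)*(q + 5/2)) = 1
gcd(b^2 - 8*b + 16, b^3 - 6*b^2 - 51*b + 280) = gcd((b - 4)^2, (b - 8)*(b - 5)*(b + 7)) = 1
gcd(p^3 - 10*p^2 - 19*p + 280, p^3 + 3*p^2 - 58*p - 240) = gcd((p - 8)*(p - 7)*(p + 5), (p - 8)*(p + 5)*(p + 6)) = p^2 - 3*p - 40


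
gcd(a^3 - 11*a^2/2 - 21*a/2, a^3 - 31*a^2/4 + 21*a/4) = a^2 - 7*a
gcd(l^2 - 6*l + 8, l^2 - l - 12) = l - 4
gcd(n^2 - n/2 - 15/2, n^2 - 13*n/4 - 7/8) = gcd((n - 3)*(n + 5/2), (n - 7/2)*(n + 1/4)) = 1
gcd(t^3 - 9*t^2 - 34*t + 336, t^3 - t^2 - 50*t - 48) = t^2 - 2*t - 48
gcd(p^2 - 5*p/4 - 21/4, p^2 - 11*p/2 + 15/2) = p - 3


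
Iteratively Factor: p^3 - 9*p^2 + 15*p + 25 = (p - 5)*(p^2 - 4*p - 5) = (p - 5)^2*(p + 1)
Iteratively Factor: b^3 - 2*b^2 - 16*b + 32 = (b + 4)*(b^2 - 6*b + 8) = (b - 4)*(b + 4)*(b - 2)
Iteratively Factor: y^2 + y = (y + 1)*(y)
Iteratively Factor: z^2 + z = (z + 1)*(z)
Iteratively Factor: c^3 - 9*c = (c)*(c^2 - 9) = c*(c + 3)*(c - 3)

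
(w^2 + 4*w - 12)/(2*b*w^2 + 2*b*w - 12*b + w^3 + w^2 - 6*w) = (w + 6)/(2*b*w + 6*b + w^2 + 3*w)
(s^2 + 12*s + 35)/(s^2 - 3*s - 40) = (s + 7)/(s - 8)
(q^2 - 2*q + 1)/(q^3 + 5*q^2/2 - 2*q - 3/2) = 2*(q - 1)/(2*q^2 + 7*q + 3)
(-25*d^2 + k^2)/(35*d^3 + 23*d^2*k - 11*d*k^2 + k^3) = (-5*d - k)/(7*d^2 + 6*d*k - k^2)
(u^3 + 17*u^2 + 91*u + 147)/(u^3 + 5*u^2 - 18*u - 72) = (u^2 + 14*u + 49)/(u^2 + 2*u - 24)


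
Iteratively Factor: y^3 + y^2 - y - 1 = (y + 1)*(y^2 - 1) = (y - 1)*(y + 1)*(y + 1)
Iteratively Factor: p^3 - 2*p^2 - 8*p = (p)*(p^2 - 2*p - 8) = p*(p + 2)*(p - 4)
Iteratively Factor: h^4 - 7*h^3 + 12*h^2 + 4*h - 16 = (h - 2)*(h^3 - 5*h^2 + 2*h + 8) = (h - 4)*(h - 2)*(h^2 - h - 2) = (h - 4)*(h - 2)^2*(h + 1)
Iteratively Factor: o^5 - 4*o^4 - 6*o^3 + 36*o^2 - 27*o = (o)*(o^4 - 4*o^3 - 6*o^2 + 36*o - 27) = o*(o - 3)*(o^3 - o^2 - 9*o + 9) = o*(o - 3)^2*(o^2 + 2*o - 3) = o*(o - 3)^2*(o - 1)*(o + 3)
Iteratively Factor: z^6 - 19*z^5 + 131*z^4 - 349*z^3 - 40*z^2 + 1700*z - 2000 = (z - 5)*(z^5 - 14*z^4 + 61*z^3 - 44*z^2 - 260*z + 400) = (z - 5)^2*(z^4 - 9*z^3 + 16*z^2 + 36*z - 80) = (z - 5)^2*(z - 2)*(z^3 - 7*z^2 + 2*z + 40) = (z - 5)^2*(z - 2)*(z + 2)*(z^2 - 9*z + 20) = (z - 5)^2*(z - 4)*(z - 2)*(z + 2)*(z - 5)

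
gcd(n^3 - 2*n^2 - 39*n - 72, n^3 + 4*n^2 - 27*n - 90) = n + 3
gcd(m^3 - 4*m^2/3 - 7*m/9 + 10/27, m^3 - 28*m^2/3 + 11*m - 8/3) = m - 1/3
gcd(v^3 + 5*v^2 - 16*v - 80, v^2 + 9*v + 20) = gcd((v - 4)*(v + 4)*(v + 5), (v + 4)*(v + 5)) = v^2 + 9*v + 20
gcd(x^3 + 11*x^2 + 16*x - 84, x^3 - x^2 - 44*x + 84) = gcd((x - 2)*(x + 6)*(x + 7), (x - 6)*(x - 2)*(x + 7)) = x^2 + 5*x - 14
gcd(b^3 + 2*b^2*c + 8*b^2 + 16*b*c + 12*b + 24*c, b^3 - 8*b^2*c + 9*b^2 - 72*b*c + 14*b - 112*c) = b + 2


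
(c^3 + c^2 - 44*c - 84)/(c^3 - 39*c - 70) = (c + 6)/(c + 5)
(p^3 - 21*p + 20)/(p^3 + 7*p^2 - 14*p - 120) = (p - 1)/(p + 6)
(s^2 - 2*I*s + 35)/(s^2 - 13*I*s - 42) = (s + 5*I)/(s - 6*I)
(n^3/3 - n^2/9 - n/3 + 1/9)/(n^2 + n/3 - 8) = (n^3 - n^2/3 - n + 1/3)/(3*n^2 + n - 24)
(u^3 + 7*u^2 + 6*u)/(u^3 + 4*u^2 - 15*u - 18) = u/(u - 3)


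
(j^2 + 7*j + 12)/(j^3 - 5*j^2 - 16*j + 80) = (j + 3)/(j^2 - 9*j + 20)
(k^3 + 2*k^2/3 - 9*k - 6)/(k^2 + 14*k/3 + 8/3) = (k^2 - 9)/(k + 4)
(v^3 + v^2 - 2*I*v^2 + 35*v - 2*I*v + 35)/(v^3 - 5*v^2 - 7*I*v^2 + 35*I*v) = (v^2 + v*(1 + 5*I) + 5*I)/(v*(v - 5))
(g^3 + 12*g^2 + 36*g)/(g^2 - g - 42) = g*(g + 6)/(g - 7)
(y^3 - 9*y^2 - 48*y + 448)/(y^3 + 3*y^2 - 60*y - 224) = (y - 8)/(y + 4)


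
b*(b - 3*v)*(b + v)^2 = b^4 - b^3*v - 5*b^2*v^2 - 3*b*v^3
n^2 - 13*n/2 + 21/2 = (n - 7/2)*(n - 3)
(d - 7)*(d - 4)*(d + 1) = d^3 - 10*d^2 + 17*d + 28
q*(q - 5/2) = q^2 - 5*q/2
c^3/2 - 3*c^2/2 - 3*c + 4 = (c/2 + 1)*(c - 4)*(c - 1)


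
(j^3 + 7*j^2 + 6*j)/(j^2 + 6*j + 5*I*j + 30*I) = j*(j + 1)/(j + 5*I)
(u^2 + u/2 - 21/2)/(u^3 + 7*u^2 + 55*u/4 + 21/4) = 2*(u - 3)/(2*u^2 + 7*u + 3)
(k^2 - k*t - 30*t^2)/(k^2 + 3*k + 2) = (k^2 - k*t - 30*t^2)/(k^2 + 3*k + 2)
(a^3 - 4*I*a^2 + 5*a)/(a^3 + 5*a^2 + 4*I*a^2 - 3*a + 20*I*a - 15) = a*(a - 5*I)/(a^2 + a*(5 + 3*I) + 15*I)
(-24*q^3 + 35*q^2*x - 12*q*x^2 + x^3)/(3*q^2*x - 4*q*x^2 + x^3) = (-8*q + x)/x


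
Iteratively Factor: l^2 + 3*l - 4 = (l - 1)*(l + 4)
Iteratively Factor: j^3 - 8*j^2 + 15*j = (j - 3)*(j^2 - 5*j) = (j - 5)*(j - 3)*(j)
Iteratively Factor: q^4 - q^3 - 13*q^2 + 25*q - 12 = (q - 1)*(q^3 - 13*q + 12) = (q - 1)*(q + 4)*(q^2 - 4*q + 3) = (q - 3)*(q - 1)*(q + 4)*(q - 1)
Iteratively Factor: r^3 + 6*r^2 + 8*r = (r + 4)*(r^2 + 2*r) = r*(r + 4)*(r + 2)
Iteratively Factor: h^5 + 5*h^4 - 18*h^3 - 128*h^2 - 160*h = (h - 5)*(h^4 + 10*h^3 + 32*h^2 + 32*h) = h*(h - 5)*(h^3 + 10*h^2 + 32*h + 32) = h*(h - 5)*(h + 4)*(h^2 + 6*h + 8) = h*(h - 5)*(h + 2)*(h + 4)*(h + 4)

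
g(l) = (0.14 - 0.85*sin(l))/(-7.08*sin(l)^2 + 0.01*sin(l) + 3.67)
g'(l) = (0.14 - 0.85*sin(l))*(14.16*sin(l)*cos(l) - 0.01*cos(l))/(-7.08*sin(l)^2 + 0.01*sin(l) + 3.67)^2 - 0.85*cos(l)/(-7.08*sin(l)^2 + 0.01*sin(l) + 3.67)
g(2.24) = 0.78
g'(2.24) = 7.12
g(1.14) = 0.29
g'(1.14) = -0.56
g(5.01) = -0.34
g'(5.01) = -0.39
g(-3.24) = 0.02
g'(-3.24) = 0.23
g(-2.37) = 3.32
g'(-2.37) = 109.27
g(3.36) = 0.10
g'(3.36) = 0.34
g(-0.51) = 0.28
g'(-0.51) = -1.23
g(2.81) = -0.05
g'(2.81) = 0.34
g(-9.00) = 0.20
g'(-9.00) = 0.74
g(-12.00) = -0.19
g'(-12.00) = -1.19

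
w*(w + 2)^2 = w^3 + 4*w^2 + 4*w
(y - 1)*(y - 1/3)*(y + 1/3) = y^3 - y^2 - y/9 + 1/9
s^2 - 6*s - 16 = (s - 8)*(s + 2)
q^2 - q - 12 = (q - 4)*(q + 3)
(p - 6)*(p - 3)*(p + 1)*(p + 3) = p^4 - 5*p^3 - 15*p^2 + 45*p + 54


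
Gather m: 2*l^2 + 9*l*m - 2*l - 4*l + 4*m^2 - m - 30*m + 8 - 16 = 2*l^2 - 6*l + 4*m^2 + m*(9*l - 31) - 8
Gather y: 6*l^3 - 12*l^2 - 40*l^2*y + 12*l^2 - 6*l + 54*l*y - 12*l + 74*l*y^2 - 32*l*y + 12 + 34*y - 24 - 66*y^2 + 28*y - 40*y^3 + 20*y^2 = 6*l^3 - 18*l - 40*y^3 + y^2*(74*l - 46) + y*(-40*l^2 + 22*l + 62) - 12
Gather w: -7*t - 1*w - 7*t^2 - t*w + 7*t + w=-7*t^2 - t*w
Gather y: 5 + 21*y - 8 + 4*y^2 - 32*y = 4*y^2 - 11*y - 3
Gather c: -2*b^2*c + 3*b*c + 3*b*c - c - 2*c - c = c*(-2*b^2 + 6*b - 4)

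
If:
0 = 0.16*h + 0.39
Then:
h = -2.44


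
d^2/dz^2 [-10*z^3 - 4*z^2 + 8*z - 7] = -60*z - 8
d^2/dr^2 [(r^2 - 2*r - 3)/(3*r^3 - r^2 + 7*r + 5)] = 2*(9*r^6 - 54*r^5 - 207*r^4 + 14*r^3 - 3*r^2 + 168*r - 67)/(27*r^9 - 27*r^8 + 198*r^7 + 8*r^6 + 372*r^5 + 498*r^4 + 358*r^3 + 660*r^2 + 525*r + 125)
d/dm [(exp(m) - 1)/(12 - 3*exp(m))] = exp(m)/(exp(m) - 4)^2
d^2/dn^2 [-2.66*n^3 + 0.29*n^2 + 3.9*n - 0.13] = 0.58 - 15.96*n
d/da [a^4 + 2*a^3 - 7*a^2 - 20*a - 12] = 4*a^3 + 6*a^2 - 14*a - 20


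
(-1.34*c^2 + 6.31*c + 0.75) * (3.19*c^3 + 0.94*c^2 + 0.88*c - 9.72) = -4.2746*c^5 + 18.8693*c^4 + 7.1447*c^3 + 19.2826*c^2 - 60.6732*c - 7.29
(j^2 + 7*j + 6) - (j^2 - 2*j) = 9*j + 6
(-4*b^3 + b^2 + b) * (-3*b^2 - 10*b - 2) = 12*b^5 + 37*b^4 - 5*b^3 - 12*b^2 - 2*b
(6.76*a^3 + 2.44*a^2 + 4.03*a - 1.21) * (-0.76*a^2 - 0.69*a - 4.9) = -5.1376*a^5 - 6.5188*a^4 - 37.8704*a^3 - 13.8171*a^2 - 18.9121*a + 5.929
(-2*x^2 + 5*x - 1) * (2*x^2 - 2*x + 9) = -4*x^4 + 14*x^3 - 30*x^2 + 47*x - 9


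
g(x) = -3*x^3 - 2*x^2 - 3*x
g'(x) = -9*x^2 - 4*x - 3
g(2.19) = -47.67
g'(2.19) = -54.92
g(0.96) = -7.38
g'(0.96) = -15.13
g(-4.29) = 212.92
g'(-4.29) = -151.48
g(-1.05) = 4.42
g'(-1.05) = -8.72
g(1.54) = -20.32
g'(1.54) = -30.50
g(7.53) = -1416.87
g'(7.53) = -543.43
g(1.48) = -18.55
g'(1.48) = -28.63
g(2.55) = -70.40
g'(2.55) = -71.72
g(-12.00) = 4932.00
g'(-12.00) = -1251.00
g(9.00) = -2376.00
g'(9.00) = -768.00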